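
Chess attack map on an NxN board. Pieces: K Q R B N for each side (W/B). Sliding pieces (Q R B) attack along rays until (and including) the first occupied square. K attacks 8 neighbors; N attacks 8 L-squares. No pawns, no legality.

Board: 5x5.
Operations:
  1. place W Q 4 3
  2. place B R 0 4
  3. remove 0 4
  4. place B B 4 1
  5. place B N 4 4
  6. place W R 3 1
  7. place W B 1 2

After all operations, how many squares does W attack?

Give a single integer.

Op 1: place WQ@(4,3)
Op 2: place BR@(0,4)
Op 3: remove (0,4)
Op 4: place BB@(4,1)
Op 5: place BN@(4,4)
Op 6: place WR@(3,1)
Op 7: place WB@(1,2)
Per-piece attacks for W:
  WB@(1,2): attacks (2,3) (3,4) (2,1) (3,0) (0,3) (0,1)
  WR@(3,1): attacks (3,2) (3,3) (3,4) (3,0) (4,1) (2,1) (1,1) (0,1) [ray(1,0) blocked at (4,1)]
  WQ@(4,3): attacks (4,4) (4,2) (4,1) (3,3) (2,3) (1,3) (0,3) (3,4) (3,2) (2,1) (1,0) [ray(0,1) blocked at (4,4); ray(0,-1) blocked at (4,1)]
Union (14 distinct): (0,1) (0,3) (1,0) (1,1) (1,3) (2,1) (2,3) (3,0) (3,2) (3,3) (3,4) (4,1) (4,2) (4,4)

Answer: 14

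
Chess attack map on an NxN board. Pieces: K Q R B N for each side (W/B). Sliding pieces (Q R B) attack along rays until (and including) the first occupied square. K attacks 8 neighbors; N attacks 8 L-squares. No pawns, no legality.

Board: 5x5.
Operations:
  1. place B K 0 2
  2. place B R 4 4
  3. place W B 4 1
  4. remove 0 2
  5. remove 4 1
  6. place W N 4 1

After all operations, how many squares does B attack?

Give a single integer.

Answer: 7

Derivation:
Op 1: place BK@(0,2)
Op 2: place BR@(4,4)
Op 3: place WB@(4,1)
Op 4: remove (0,2)
Op 5: remove (4,1)
Op 6: place WN@(4,1)
Per-piece attacks for B:
  BR@(4,4): attacks (4,3) (4,2) (4,1) (3,4) (2,4) (1,4) (0,4) [ray(0,-1) blocked at (4,1)]
Union (7 distinct): (0,4) (1,4) (2,4) (3,4) (4,1) (4,2) (4,3)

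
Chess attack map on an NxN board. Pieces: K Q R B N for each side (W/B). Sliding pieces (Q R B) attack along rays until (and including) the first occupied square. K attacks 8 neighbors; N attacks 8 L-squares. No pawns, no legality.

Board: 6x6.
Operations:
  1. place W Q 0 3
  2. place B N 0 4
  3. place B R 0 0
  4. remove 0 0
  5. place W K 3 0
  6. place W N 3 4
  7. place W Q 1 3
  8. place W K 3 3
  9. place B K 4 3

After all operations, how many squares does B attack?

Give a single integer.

Op 1: place WQ@(0,3)
Op 2: place BN@(0,4)
Op 3: place BR@(0,0)
Op 4: remove (0,0)
Op 5: place WK@(3,0)
Op 6: place WN@(3,4)
Op 7: place WQ@(1,3)
Op 8: place WK@(3,3)
Op 9: place BK@(4,3)
Per-piece attacks for B:
  BN@(0,4): attacks (2,5) (1,2) (2,3)
  BK@(4,3): attacks (4,4) (4,2) (5,3) (3,3) (5,4) (5,2) (3,4) (3,2)
Union (11 distinct): (1,2) (2,3) (2,5) (3,2) (3,3) (3,4) (4,2) (4,4) (5,2) (5,3) (5,4)

Answer: 11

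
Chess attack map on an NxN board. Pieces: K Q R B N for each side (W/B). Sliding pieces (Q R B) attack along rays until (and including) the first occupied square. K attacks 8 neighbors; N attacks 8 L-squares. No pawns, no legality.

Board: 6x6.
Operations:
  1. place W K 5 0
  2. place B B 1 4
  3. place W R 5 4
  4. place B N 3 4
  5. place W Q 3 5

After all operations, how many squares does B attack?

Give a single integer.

Answer: 13

Derivation:
Op 1: place WK@(5,0)
Op 2: place BB@(1,4)
Op 3: place WR@(5,4)
Op 4: place BN@(3,4)
Op 5: place WQ@(3,5)
Per-piece attacks for B:
  BB@(1,4): attacks (2,5) (2,3) (3,2) (4,1) (5,0) (0,5) (0,3) [ray(1,-1) blocked at (5,0)]
  BN@(3,4): attacks (5,5) (1,5) (4,2) (5,3) (2,2) (1,3)
Union (13 distinct): (0,3) (0,5) (1,3) (1,5) (2,2) (2,3) (2,5) (3,2) (4,1) (4,2) (5,0) (5,3) (5,5)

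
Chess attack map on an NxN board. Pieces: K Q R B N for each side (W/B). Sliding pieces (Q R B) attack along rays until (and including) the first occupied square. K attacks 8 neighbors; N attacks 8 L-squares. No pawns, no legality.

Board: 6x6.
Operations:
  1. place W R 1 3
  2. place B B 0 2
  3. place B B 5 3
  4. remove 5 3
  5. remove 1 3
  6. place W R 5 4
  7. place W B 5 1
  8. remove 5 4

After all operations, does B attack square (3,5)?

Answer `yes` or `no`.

Op 1: place WR@(1,3)
Op 2: place BB@(0,2)
Op 3: place BB@(5,3)
Op 4: remove (5,3)
Op 5: remove (1,3)
Op 6: place WR@(5,4)
Op 7: place WB@(5,1)
Op 8: remove (5,4)
Per-piece attacks for B:
  BB@(0,2): attacks (1,3) (2,4) (3,5) (1,1) (2,0)
B attacks (3,5): yes

Answer: yes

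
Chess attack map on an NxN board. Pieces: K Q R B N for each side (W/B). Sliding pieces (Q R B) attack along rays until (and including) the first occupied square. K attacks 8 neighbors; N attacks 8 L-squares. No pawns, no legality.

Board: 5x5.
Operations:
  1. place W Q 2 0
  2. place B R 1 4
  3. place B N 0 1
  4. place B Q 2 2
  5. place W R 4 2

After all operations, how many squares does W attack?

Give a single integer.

Op 1: place WQ@(2,0)
Op 2: place BR@(1,4)
Op 3: place BN@(0,1)
Op 4: place BQ@(2,2)
Op 5: place WR@(4,2)
Per-piece attacks for W:
  WQ@(2,0): attacks (2,1) (2,2) (3,0) (4,0) (1,0) (0,0) (3,1) (4,2) (1,1) (0,2) [ray(0,1) blocked at (2,2); ray(1,1) blocked at (4,2)]
  WR@(4,2): attacks (4,3) (4,4) (4,1) (4,0) (3,2) (2,2) [ray(-1,0) blocked at (2,2)]
Union (14 distinct): (0,0) (0,2) (1,0) (1,1) (2,1) (2,2) (3,0) (3,1) (3,2) (4,0) (4,1) (4,2) (4,3) (4,4)

Answer: 14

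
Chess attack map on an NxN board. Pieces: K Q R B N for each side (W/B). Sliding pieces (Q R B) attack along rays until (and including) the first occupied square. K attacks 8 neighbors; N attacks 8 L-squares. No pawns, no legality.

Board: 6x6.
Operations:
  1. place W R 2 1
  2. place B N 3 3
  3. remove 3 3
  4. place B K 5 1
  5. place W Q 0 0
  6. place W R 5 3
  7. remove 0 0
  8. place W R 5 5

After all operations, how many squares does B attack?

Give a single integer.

Answer: 5

Derivation:
Op 1: place WR@(2,1)
Op 2: place BN@(3,3)
Op 3: remove (3,3)
Op 4: place BK@(5,1)
Op 5: place WQ@(0,0)
Op 6: place WR@(5,3)
Op 7: remove (0,0)
Op 8: place WR@(5,5)
Per-piece attacks for B:
  BK@(5,1): attacks (5,2) (5,0) (4,1) (4,2) (4,0)
Union (5 distinct): (4,0) (4,1) (4,2) (5,0) (5,2)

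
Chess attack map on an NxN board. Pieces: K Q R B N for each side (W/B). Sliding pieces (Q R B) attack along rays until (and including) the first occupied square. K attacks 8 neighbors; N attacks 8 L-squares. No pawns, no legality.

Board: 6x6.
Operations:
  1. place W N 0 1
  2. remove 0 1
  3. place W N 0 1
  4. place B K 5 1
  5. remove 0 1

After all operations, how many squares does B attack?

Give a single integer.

Op 1: place WN@(0,1)
Op 2: remove (0,1)
Op 3: place WN@(0,1)
Op 4: place BK@(5,1)
Op 5: remove (0,1)
Per-piece attacks for B:
  BK@(5,1): attacks (5,2) (5,0) (4,1) (4,2) (4,0)
Union (5 distinct): (4,0) (4,1) (4,2) (5,0) (5,2)

Answer: 5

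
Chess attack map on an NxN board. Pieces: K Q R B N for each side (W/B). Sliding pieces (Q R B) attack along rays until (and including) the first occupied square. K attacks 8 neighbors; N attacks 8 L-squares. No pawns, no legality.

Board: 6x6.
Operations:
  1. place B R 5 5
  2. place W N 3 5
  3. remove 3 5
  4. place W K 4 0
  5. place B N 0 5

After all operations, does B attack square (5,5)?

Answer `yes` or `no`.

Answer: no

Derivation:
Op 1: place BR@(5,5)
Op 2: place WN@(3,5)
Op 3: remove (3,5)
Op 4: place WK@(4,0)
Op 5: place BN@(0,5)
Per-piece attacks for B:
  BN@(0,5): attacks (1,3) (2,4)
  BR@(5,5): attacks (5,4) (5,3) (5,2) (5,1) (5,0) (4,5) (3,5) (2,5) (1,5) (0,5) [ray(-1,0) blocked at (0,5)]
B attacks (5,5): no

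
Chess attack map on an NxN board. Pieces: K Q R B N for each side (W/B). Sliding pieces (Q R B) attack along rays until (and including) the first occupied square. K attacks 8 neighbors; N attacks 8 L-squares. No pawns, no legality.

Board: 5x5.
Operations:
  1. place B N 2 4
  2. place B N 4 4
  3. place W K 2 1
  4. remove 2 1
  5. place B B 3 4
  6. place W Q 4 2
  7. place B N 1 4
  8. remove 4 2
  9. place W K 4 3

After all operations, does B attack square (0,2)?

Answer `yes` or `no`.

Answer: yes

Derivation:
Op 1: place BN@(2,4)
Op 2: place BN@(4,4)
Op 3: place WK@(2,1)
Op 4: remove (2,1)
Op 5: place BB@(3,4)
Op 6: place WQ@(4,2)
Op 7: place BN@(1,4)
Op 8: remove (4,2)
Op 9: place WK@(4,3)
Per-piece attacks for B:
  BN@(1,4): attacks (2,2) (3,3) (0,2)
  BN@(2,4): attacks (3,2) (4,3) (1,2) (0,3)
  BB@(3,4): attacks (4,3) (2,3) (1,2) (0,1) [ray(1,-1) blocked at (4,3)]
  BN@(4,4): attacks (3,2) (2,3)
B attacks (0,2): yes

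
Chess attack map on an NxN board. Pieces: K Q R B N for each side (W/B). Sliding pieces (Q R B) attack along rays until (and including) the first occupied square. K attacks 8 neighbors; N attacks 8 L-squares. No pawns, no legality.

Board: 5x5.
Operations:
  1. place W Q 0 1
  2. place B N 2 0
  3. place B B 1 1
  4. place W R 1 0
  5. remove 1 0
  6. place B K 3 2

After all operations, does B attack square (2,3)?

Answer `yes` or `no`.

Answer: yes

Derivation:
Op 1: place WQ@(0,1)
Op 2: place BN@(2,0)
Op 3: place BB@(1,1)
Op 4: place WR@(1,0)
Op 5: remove (1,0)
Op 6: place BK@(3,2)
Per-piece attacks for B:
  BB@(1,1): attacks (2,2) (3,3) (4,4) (2,0) (0,2) (0,0) [ray(1,-1) blocked at (2,0)]
  BN@(2,0): attacks (3,2) (4,1) (1,2) (0,1)
  BK@(3,2): attacks (3,3) (3,1) (4,2) (2,2) (4,3) (4,1) (2,3) (2,1)
B attacks (2,3): yes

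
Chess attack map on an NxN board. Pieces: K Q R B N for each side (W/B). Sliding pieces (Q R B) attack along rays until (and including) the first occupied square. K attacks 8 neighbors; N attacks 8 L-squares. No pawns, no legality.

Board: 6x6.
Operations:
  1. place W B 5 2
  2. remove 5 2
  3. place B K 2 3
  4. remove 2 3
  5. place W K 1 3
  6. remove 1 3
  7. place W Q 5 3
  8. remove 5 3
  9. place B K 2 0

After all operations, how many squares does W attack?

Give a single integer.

Answer: 0

Derivation:
Op 1: place WB@(5,2)
Op 2: remove (5,2)
Op 3: place BK@(2,3)
Op 4: remove (2,3)
Op 5: place WK@(1,3)
Op 6: remove (1,3)
Op 7: place WQ@(5,3)
Op 8: remove (5,3)
Op 9: place BK@(2,0)
Per-piece attacks for W:
Union (0 distinct): (none)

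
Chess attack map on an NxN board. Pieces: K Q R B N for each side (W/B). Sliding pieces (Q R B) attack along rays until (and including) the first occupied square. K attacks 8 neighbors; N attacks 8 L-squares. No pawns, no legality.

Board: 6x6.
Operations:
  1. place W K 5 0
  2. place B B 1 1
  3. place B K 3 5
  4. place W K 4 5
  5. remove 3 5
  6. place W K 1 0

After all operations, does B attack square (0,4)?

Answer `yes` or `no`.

Op 1: place WK@(5,0)
Op 2: place BB@(1,1)
Op 3: place BK@(3,5)
Op 4: place WK@(4,5)
Op 5: remove (3,5)
Op 6: place WK@(1,0)
Per-piece attacks for B:
  BB@(1,1): attacks (2,2) (3,3) (4,4) (5,5) (2,0) (0,2) (0,0)
B attacks (0,4): no

Answer: no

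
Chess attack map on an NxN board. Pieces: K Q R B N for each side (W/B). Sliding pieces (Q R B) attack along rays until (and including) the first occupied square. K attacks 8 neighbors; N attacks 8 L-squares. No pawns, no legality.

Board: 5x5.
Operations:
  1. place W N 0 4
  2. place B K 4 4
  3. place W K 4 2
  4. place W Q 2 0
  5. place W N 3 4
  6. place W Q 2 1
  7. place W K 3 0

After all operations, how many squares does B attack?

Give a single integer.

Op 1: place WN@(0,4)
Op 2: place BK@(4,4)
Op 3: place WK@(4,2)
Op 4: place WQ@(2,0)
Op 5: place WN@(3,4)
Op 6: place WQ@(2,1)
Op 7: place WK@(3,0)
Per-piece attacks for B:
  BK@(4,4): attacks (4,3) (3,4) (3,3)
Union (3 distinct): (3,3) (3,4) (4,3)

Answer: 3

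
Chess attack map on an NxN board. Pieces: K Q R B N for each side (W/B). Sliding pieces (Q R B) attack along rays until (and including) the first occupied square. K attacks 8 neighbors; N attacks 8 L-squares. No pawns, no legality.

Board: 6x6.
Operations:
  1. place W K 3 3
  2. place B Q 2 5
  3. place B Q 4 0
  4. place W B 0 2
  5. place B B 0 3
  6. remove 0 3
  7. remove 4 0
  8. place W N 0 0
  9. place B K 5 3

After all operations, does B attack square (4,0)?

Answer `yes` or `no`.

Answer: no

Derivation:
Op 1: place WK@(3,3)
Op 2: place BQ@(2,5)
Op 3: place BQ@(4,0)
Op 4: place WB@(0,2)
Op 5: place BB@(0,3)
Op 6: remove (0,3)
Op 7: remove (4,0)
Op 8: place WN@(0,0)
Op 9: place BK@(5,3)
Per-piece attacks for B:
  BQ@(2,5): attacks (2,4) (2,3) (2,2) (2,1) (2,0) (3,5) (4,5) (5,5) (1,5) (0,5) (3,4) (4,3) (5,2) (1,4) (0,3)
  BK@(5,3): attacks (5,4) (5,2) (4,3) (4,4) (4,2)
B attacks (4,0): no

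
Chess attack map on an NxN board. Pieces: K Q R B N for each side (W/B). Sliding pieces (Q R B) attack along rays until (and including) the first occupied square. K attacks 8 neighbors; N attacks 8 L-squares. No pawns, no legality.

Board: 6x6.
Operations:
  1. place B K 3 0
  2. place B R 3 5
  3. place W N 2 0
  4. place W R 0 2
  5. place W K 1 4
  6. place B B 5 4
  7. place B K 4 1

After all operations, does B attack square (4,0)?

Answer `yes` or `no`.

Op 1: place BK@(3,0)
Op 2: place BR@(3,5)
Op 3: place WN@(2,0)
Op 4: place WR@(0,2)
Op 5: place WK@(1,4)
Op 6: place BB@(5,4)
Op 7: place BK@(4,1)
Per-piece attacks for B:
  BK@(3,0): attacks (3,1) (4,0) (2,0) (4,1) (2,1)
  BR@(3,5): attacks (3,4) (3,3) (3,2) (3,1) (3,0) (4,5) (5,5) (2,5) (1,5) (0,5) [ray(0,-1) blocked at (3,0)]
  BK@(4,1): attacks (4,2) (4,0) (5,1) (3,1) (5,2) (5,0) (3,2) (3,0)
  BB@(5,4): attacks (4,5) (4,3) (3,2) (2,1) (1,0)
B attacks (4,0): yes

Answer: yes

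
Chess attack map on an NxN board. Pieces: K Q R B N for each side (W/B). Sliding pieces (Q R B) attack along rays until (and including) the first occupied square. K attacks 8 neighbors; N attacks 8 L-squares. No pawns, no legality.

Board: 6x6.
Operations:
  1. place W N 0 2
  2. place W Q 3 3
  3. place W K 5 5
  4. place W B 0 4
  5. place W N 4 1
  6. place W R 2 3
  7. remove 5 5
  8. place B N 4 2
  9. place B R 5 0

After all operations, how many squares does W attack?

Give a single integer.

Answer: 25

Derivation:
Op 1: place WN@(0,2)
Op 2: place WQ@(3,3)
Op 3: place WK@(5,5)
Op 4: place WB@(0,4)
Op 5: place WN@(4,1)
Op 6: place WR@(2,3)
Op 7: remove (5,5)
Op 8: place BN@(4,2)
Op 9: place BR@(5,0)
Per-piece attacks for W:
  WN@(0,2): attacks (1,4) (2,3) (1,0) (2,1)
  WB@(0,4): attacks (1,5) (1,3) (2,2) (3,1) (4,0)
  WR@(2,3): attacks (2,4) (2,5) (2,2) (2,1) (2,0) (3,3) (1,3) (0,3) [ray(1,0) blocked at (3,3)]
  WQ@(3,3): attacks (3,4) (3,5) (3,2) (3,1) (3,0) (4,3) (5,3) (2,3) (4,4) (5,5) (4,2) (2,4) (1,5) (2,2) (1,1) (0,0) [ray(-1,0) blocked at (2,3); ray(1,-1) blocked at (4,2)]
  WN@(4,1): attacks (5,3) (3,3) (2,2) (2,0)
Union (25 distinct): (0,0) (0,3) (1,0) (1,1) (1,3) (1,4) (1,5) (2,0) (2,1) (2,2) (2,3) (2,4) (2,5) (3,0) (3,1) (3,2) (3,3) (3,4) (3,5) (4,0) (4,2) (4,3) (4,4) (5,3) (5,5)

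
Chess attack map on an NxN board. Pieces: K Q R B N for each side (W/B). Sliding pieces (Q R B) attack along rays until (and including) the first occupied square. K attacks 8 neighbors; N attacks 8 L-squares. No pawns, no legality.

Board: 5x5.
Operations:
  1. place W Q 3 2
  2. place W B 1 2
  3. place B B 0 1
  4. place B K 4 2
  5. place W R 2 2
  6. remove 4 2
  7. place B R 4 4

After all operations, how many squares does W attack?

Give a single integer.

Op 1: place WQ@(3,2)
Op 2: place WB@(1,2)
Op 3: place BB@(0,1)
Op 4: place BK@(4,2)
Op 5: place WR@(2,2)
Op 6: remove (4,2)
Op 7: place BR@(4,4)
Per-piece attacks for W:
  WB@(1,2): attacks (2,3) (3,4) (2,1) (3,0) (0,3) (0,1) [ray(-1,-1) blocked at (0,1)]
  WR@(2,2): attacks (2,3) (2,4) (2,1) (2,0) (3,2) (1,2) [ray(1,0) blocked at (3,2); ray(-1,0) blocked at (1,2)]
  WQ@(3,2): attacks (3,3) (3,4) (3,1) (3,0) (4,2) (2,2) (4,3) (4,1) (2,3) (1,4) (2,1) (1,0) [ray(-1,0) blocked at (2,2)]
Union (18 distinct): (0,1) (0,3) (1,0) (1,2) (1,4) (2,0) (2,1) (2,2) (2,3) (2,4) (3,0) (3,1) (3,2) (3,3) (3,4) (4,1) (4,2) (4,3)

Answer: 18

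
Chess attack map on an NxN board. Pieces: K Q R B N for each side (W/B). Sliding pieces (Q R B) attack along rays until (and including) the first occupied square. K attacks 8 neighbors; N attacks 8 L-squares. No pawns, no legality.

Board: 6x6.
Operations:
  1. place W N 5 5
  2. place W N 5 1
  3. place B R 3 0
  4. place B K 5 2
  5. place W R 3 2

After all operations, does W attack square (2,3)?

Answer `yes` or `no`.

Answer: no

Derivation:
Op 1: place WN@(5,5)
Op 2: place WN@(5,1)
Op 3: place BR@(3,0)
Op 4: place BK@(5,2)
Op 5: place WR@(3,2)
Per-piece attacks for W:
  WR@(3,2): attacks (3,3) (3,4) (3,5) (3,1) (3,0) (4,2) (5,2) (2,2) (1,2) (0,2) [ray(0,-1) blocked at (3,0); ray(1,0) blocked at (5,2)]
  WN@(5,1): attacks (4,3) (3,2) (3,0)
  WN@(5,5): attacks (4,3) (3,4)
W attacks (2,3): no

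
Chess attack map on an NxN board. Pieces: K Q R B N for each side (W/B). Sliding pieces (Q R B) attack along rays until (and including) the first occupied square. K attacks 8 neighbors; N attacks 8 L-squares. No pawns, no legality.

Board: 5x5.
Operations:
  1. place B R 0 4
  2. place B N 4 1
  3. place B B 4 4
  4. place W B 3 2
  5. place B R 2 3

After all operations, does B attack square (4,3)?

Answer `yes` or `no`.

Answer: yes

Derivation:
Op 1: place BR@(0,4)
Op 2: place BN@(4,1)
Op 3: place BB@(4,4)
Op 4: place WB@(3,2)
Op 5: place BR@(2,3)
Per-piece attacks for B:
  BR@(0,4): attacks (0,3) (0,2) (0,1) (0,0) (1,4) (2,4) (3,4) (4,4) [ray(1,0) blocked at (4,4)]
  BR@(2,3): attacks (2,4) (2,2) (2,1) (2,0) (3,3) (4,3) (1,3) (0,3)
  BN@(4,1): attacks (3,3) (2,2) (2,0)
  BB@(4,4): attacks (3,3) (2,2) (1,1) (0,0)
B attacks (4,3): yes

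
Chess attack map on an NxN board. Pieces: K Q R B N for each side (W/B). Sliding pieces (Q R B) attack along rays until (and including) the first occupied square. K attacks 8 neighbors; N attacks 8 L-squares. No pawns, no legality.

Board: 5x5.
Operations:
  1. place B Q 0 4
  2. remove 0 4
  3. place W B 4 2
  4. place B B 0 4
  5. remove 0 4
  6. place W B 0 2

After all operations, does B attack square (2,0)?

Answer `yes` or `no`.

Answer: no

Derivation:
Op 1: place BQ@(0,4)
Op 2: remove (0,4)
Op 3: place WB@(4,2)
Op 4: place BB@(0,4)
Op 5: remove (0,4)
Op 6: place WB@(0,2)
Per-piece attacks for B:
B attacks (2,0): no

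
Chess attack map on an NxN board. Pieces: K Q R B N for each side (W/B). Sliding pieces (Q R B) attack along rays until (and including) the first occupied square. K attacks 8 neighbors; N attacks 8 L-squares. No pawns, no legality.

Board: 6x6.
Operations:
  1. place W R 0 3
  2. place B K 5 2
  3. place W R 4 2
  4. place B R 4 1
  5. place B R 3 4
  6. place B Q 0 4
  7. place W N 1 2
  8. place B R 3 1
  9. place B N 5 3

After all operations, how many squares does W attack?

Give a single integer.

Answer: 19

Derivation:
Op 1: place WR@(0,3)
Op 2: place BK@(5,2)
Op 3: place WR@(4,2)
Op 4: place BR@(4,1)
Op 5: place BR@(3,4)
Op 6: place BQ@(0,4)
Op 7: place WN@(1,2)
Op 8: place BR@(3,1)
Op 9: place BN@(5,3)
Per-piece attacks for W:
  WR@(0,3): attacks (0,4) (0,2) (0,1) (0,0) (1,3) (2,3) (3,3) (4,3) (5,3) [ray(0,1) blocked at (0,4); ray(1,0) blocked at (5,3)]
  WN@(1,2): attacks (2,4) (3,3) (0,4) (2,0) (3,1) (0,0)
  WR@(4,2): attacks (4,3) (4,4) (4,5) (4,1) (5,2) (3,2) (2,2) (1,2) [ray(0,-1) blocked at (4,1); ray(1,0) blocked at (5,2); ray(-1,0) blocked at (1,2)]
Union (19 distinct): (0,0) (0,1) (0,2) (0,4) (1,2) (1,3) (2,0) (2,2) (2,3) (2,4) (3,1) (3,2) (3,3) (4,1) (4,3) (4,4) (4,5) (5,2) (5,3)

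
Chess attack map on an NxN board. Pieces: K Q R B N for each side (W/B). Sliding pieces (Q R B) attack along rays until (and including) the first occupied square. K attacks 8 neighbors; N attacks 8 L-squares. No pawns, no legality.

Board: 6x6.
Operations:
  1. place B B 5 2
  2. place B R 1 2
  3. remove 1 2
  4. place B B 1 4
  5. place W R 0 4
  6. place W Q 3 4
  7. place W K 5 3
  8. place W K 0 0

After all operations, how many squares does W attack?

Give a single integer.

Op 1: place BB@(5,2)
Op 2: place BR@(1,2)
Op 3: remove (1,2)
Op 4: place BB@(1,4)
Op 5: place WR@(0,4)
Op 6: place WQ@(3,4)
Op 7: place WK@(5,3)
Op 8: place WK@(0,0)
Per-piece attacks for W:
  WK@(0,0): attacks (0,1) (1,0) (1,1)
  WR@(0,4): attacks (0,5) (0,3) (0,2) (0,1) (0,0) (1,4) [ray(0,-1) blocked at (0,0); ray(1,0) blocked at (1,4)]
  WQ@(3,4): attacks (3,5) (3,3) (3,2) (3,1) (3,0) (4,4) (5,4) (2,4) (1,4) (4,5) (4,3) (5,2) (2,5) (2,3) (1,2) (0,1) [ray(-1,0) blocked at (1,4); ray(1,-1) blocked at (5,2)]
  WK@(5,3): attacks (5,4) (5,2) (4,3) (4,4) (4,2)
Union (23 distinct): (0,0) (0,1) (0,2) (0,3) (0,5) (1,0) (1,1) (1,2) (1,4) (2,3) (2,4) (2,5) (3,0) (3,1) (3,2) (3,3) (3,5) (4,2) (4,3) (4,4) (4,5) (5,2) (5,4)

Answer: 23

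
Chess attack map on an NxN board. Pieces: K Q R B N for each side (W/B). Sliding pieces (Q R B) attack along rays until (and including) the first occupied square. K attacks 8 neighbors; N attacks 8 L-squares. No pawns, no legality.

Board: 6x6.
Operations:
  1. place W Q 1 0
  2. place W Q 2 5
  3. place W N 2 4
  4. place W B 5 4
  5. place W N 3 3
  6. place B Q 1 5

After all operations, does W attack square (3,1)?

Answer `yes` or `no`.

Op 1: place WQ@(1,0)
Op 2: place WQ@(2,5)
Op 3: place WN@(2,4)
Op 4: place WB@(5,4)
Op 5: place WN@(3,3)
Op 6: place BQ@(1,5)
Per-piece attacks for W:
  WQ@(1,0): attacks (1,1) (1,2) (1,3) (1,4) (1,5) (2,0) (3,0) (4,0) (5,0) (0,0) (2,1) (3,2) (4,3) (5,4) (0,1) [ray(0,1) blocked at (1,5); ray(1,1) blocked at (5,4)]
  WN@(2,4): attacks (4,5) (0,5) (3,2) (4,3) (1,2) (0,3)
  WQ@(2,5): attacks (2,4) (3,5) (4,5) (5,5) (1,5) (3,4) (4,3) (5,2) (1,4) (0,3) [ray(0,-1) blocked at (2,4); ray(-1,0) blocked at (1,5)]
  WN@(3,3): attacks (4,5) (5,4) (2,5) (1,4) (4,1) (5,2) (2,1) (1,2)
  WB@(5,4): attacks (4,5) (4,3) (3,2) (2,1) (1,0) [ray(-1,-1) blocked at (1,0)]
W attacks (3,1): no

Answer: no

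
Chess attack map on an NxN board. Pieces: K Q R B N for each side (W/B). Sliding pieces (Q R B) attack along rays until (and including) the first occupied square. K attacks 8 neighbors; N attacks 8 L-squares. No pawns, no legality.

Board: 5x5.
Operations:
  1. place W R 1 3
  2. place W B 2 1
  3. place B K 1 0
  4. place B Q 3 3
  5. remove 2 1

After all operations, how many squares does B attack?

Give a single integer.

Op 1: place WR@(1,3)
Op 2: place WB@(2,1)
Op 3: place BK@(1,0)
Op 4: place BQ@(3,3)
Op 5: remove (2,1)
Per-piece attacks for B:
  BK@(1,0): attacks (1,1) (2,0) (0,0) (2,1) (0,1)
  BQ@(3,3): attacks (3,4) (3,2) (3,1) (3,0) (4,3) (2,3) (1,3) (4,4) (4,2) (2,4) (2,2) (1,1) (0,0) [ray(-1,0) blocked at (1,3)]
Union (16 distinct): (0,0) (0,1) (1,1) (1,3) (2,0) (2,1) (2,2) (2,3) (2,4) (3,0) (3,1) (3,2) (3,4) (4,2) (4,3) (4,4)

Answer: 16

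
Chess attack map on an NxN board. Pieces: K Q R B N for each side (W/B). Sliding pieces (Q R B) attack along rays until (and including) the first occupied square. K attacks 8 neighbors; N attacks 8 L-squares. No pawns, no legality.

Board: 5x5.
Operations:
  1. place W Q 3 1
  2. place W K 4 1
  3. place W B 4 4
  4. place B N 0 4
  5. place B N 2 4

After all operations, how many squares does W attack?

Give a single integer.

Answer: 16

Derivation:
Op 1: place WQ@(3,1)
Op 2: place WK@(4,1)
Op 3: place WB@(4,4)
Op 4: place BN@(0,4)
Op 5: place BN@(2,4)
Per-piece attacks for W:
  WQ@(3,1): attacks (3,2) (3,3) (3,4) (3,0) (4,1) (2,1) (1,1) (0,1) (4,2) (4,0) (2,2) (1,3) (0,4) (2,0) [ray(1,0) blocked at (4,1); ray(-1,1) blocked at (0,4)]
  WK@(4,1): attacks (4,2) (4,0) (3,1) (3,2) (3,0)
  WB@(4,4): attacks (3,3) (2,2) (1,1) (0,0)
Union (16 distinct): (0,0) (0,1) (0,4) (1,1) (1,3) (2,0) (2,1) (2,2) (3,0) (3,1) (3,2) (3,3) (3,4) (4,0) (4,1) (4,2)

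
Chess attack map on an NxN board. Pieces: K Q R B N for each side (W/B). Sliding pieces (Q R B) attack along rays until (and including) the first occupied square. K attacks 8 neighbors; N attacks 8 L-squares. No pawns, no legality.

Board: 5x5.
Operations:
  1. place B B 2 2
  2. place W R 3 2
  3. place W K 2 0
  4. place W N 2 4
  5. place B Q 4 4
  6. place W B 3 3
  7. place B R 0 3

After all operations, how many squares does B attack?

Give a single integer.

Answer: 15

Derivation:
Op 1: place BB@(2,2)
Op 2: place WR@(3,2)
Op 3: place WK@(2,0)
Op 4: place WN@(2,4)
Op 5: place BQ@(4,4)
Op 6: place WB@(3,3)
Op 7: place BR@(0,3)
Per-piece attacks for B:
  BR@(0,3): attacks (0,4) (0,2) (0,1) (0,0) (1,3) (2,3) (3,3) [ray(1,0) blocked at (3,3)]
  BB@(2,2): attacks (3,3) (3,1) (4,0) (1,3) (0,4) (1,1) (0,0) [ray(1,1) blocked at (3,3)]
  BQ@(4,4): attacks (4,3) (4,2) (4,1) (4,0) (3,4) (2,4) (3,3) [ray(-1,0) blocked at (2,4); ray(-1,-1) blocked at (3,3)]
Union (15 distinct): (0,0) (0,1) (0,2) (0,4) (1,1) (1,3) (2,3) (2,4) (3,1) (3,3) (3,4) (4,0) (4,1) (4,2) (4,3)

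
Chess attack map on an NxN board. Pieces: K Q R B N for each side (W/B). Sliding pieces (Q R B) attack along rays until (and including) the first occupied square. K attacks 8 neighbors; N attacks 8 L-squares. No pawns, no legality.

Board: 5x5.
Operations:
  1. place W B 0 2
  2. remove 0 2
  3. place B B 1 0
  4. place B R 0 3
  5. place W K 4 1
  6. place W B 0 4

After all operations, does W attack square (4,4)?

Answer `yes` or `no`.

Answer: no

Derivation:
Op 1: place WB@(0,2)
Op 2: remove (0,2)
Op 3: place BB@(1,0)
Op 4: place BR@(0,3)
Op 5: place WK@(4,1)
Op 6: place WB@(0,4)
Per-piece attacks for W:
  WB@(0,4): attacks (1,3) (2,2) (3,1) (4,0)
  WK@(4,1): attacks (4,2) (4,0) (3,1) (3,2) (3,0)
W attacks (4,4): no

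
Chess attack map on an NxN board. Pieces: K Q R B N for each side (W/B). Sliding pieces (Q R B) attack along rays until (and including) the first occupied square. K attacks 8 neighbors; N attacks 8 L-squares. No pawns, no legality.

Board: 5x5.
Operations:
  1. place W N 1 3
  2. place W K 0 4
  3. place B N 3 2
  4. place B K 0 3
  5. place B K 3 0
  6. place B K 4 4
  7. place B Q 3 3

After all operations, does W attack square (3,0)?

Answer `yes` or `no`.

Answer: no

Derivation:
Op 1: place WN@(1,3)
Op 2: place WK@(0,4)
Op 3: place BN@(3,2)
Op 4: place BK@(0,3)
Op 5: place BK@(3,0)
Op 6: place BK@(4,4)
Op 7: place BQ@(3,3)
Per-piece attacks for W:
  WK@(0,4): attacks (0,3) (1,4) (1,3)
  WN@(1,3): attacks (3,4) (2,1) (3,2) (0,1)
W attacks (3,0): no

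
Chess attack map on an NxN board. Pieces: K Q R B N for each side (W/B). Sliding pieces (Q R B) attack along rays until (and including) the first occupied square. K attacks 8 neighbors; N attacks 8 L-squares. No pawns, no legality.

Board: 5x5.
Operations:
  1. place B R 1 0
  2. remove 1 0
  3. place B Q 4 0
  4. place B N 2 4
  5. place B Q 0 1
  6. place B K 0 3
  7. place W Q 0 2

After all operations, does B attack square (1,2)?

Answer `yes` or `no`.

Op 1: place BR@(1,0)
Op 2: remove (1,0)
Op 3: place BQ@(4,0)
Op 4: place BN@(2,4)
Op 5: place BQ@(0,1)
Op 6: place BK@(0,3)
Op 7: place WQ@(0,2)
Per-piece attacks for B:
  BQ@(0,1): attacks (0,2) (0,0) (1,1) (2,1) (3,1) (4,1) (1,2) (2,3) (3,4) (1,0) [ray(0,1) blocked at (0,2)]
  BK@(0,3): attacks (0,4) (0,2) (1,3) (1,4) (1,2)
  BN@(2,4): attacks (3,2) (4,3) (1,2) (0,3)
  BQ@(4,0): attacks (4,1) (4,2) (4,3) (4,4) (3,0) (2,0) (1,0) (0,0) (3,1) (2,2) (1,3) (0,4)
B attacks (1,2): yes

Answer: yes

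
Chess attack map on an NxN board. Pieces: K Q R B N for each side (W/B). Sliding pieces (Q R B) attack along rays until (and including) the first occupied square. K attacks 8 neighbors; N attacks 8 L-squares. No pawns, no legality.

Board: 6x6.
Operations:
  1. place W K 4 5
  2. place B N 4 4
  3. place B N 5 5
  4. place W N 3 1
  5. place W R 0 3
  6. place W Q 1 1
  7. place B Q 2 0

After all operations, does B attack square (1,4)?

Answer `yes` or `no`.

Answer: no

Derivation:
Op 1: place WK@(4,5)
Op 2: place BN@(4,4)
Op 3: place BN@(5,5)
Op 4: place WN@(3,1)
Op 5: place WR@(0,3)
Op 6: place WQ@(1,1)
Op 7: place BQ@(2,0)
Per-piece attacks for B:
  BQ@(2,0): attacks (2,1) (2,2) (2,3) (2,4) (2,5) (3,0) (4,0) (5,0) (1,0) (0,0) (3,1) (1,1) [ray(1,1) blocked at (3,1); ray(-1,1) blocked at (1,1)]
  BN@(4,4): attacks (2,5) (5,2) (3,2) (2,3)
  BN@(5,5): attacks (4,3) (3,4)
B attacks (1,4): no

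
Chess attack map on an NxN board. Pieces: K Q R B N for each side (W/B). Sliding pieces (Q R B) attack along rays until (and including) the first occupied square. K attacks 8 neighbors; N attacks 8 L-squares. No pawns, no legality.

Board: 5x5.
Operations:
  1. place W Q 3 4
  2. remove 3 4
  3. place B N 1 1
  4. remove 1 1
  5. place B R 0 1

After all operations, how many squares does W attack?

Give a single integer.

Answer: 0

Derivation:
Op 1: place WQ@(3,4)
Op 2: remove (3,4)
Op 3: place BN@(1,1)
Op 4: remove (1,1)
Op 5: place BR@(0,1)
Per-piece attacks for W:
Union (0 distinct): (none)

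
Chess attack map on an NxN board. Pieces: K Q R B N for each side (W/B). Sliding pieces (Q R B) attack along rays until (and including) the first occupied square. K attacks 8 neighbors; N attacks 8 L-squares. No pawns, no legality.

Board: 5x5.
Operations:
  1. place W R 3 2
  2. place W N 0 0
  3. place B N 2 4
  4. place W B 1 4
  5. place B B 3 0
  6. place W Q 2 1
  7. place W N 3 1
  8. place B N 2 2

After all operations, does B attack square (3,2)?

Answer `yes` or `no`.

Answer: yes

Derivation:
Op 1: place WR@(3,2)
Op 2: place WN@(0,0)
Op 3: place BN@(2,4)
Op 4: place WB@(1,4)
Op 5: place BB@(3,0)
Op 6: place WQ@(2,1)
Op 7: place WN@(3,1)
Op 8: place BN@(2,2)
Per-piece attacks for B:
  BN@(2,2): attacks (3,4) (4,3) (1,4) (0,3) (3,0) (4,1) (1,0) (0,1)
  BN@(2,4): attacks (3,2) (4,3) (1,2) (0,3)
  BB@(3,0): attacks (4,1) (2,1) [ray(-1,1) blocked at (2,1)]
B attacks (3,2): yes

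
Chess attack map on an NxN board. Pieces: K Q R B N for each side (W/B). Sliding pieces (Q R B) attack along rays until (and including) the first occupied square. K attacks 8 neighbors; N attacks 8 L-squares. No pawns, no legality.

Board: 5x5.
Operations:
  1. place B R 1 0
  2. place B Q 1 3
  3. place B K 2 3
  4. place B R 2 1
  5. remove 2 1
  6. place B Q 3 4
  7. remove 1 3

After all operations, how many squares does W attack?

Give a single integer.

Answer: 0

Derivation:
Op 1: place BR@(1,0)
Op 2: place BQ@(1,3)
Op 3: place BK@(2,3)
Op 4: place BR@(2,1)
Op 5: remove (2,1)
Op 6: place BQ@(3,4)
Op 7: remove (1,3)
Per-piece attacks for W:
Union (0 distinct): (none)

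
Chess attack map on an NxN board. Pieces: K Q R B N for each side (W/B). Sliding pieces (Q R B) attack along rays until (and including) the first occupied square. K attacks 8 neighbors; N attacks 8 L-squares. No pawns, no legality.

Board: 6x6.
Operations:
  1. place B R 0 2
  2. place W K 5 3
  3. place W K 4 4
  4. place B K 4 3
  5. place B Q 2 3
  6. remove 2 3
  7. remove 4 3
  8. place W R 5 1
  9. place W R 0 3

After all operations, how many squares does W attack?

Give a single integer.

Answer: 22

Derivation:
Op 1: place BR@(0,2)
Op 2: place WK@(5,3)
Op 3: place WK@(4,4)
Op 4: place BK@(4,3)
Op 5: place BQ@(2,3)
Op 6: remove (2,3)
Op 7: remove (4,3)
Op 8: place WR@(5,1)
Op 9: place WR@(0,3)
Per-piece attacks for W:
  WR@(0,3): attacks (0,4) (0,5) (0,2) (1,3) (2,3) (3,3) (4,3) (5,3) [ray(0,-1) blocked at (0,2); ray(1,0) blocked at (5,3)]
  WK@(4,4): attacks (4,5) (4,3) (5,4) (3,4) (5,5) (5,3) (3,5) (3,3)
  WR@(5,1): attacks (5,2) (5,3) (5,0) (4,1) (3,1) (2,1) (1,1) (0,1) [ray(0,1) blocked at (5,3)]
  WK@(5,3): attacks (5,4) (5,2) (4,3) (4,4) (4,2)
Union (22 distinct): (0,1) (0,2) (0,4) (0,5) (1,1) (1,3) (2,1) (2,3) (3,1) (3,3) (3,4) (3,5) (4,1) (4,2) (4,3) (4,4) (4,5) (5,0) (5,2) (5,3) (5,4) (5,5)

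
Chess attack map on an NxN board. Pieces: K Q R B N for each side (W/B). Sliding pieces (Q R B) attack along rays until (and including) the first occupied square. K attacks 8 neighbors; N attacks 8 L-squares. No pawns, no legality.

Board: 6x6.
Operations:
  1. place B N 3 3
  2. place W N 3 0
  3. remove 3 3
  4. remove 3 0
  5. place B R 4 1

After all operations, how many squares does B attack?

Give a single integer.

Op 1: place BN@(3,3)
Op 2: place WN@(3,0)
Op 3: remove (3,3)
Op 4: remove (3,0)
Op 5: place BR@(4,1)
Per-piece attacks for B:
  BR@(4,1): attacks (4,2) (4,3) (4,4) (4,5) (4,0) (5,1) (3,1) (2,1) (1,1) (0,1)
Union (10 distinct): (0,1) (1,1) (2,1) (3,1) (4,0) (4,2) (4,3) (4,4) (4,5) (5,1)

Answer: 10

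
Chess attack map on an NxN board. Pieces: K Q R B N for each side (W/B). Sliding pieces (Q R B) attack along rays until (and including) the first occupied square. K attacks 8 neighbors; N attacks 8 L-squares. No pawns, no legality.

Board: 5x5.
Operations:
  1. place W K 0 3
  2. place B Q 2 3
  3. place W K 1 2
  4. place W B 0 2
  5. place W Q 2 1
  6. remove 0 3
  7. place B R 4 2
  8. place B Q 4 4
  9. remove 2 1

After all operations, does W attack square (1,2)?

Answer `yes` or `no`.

Op 1: place WK@(0,3)
Op 2: place BQ@(2,3)
Op 3: place WK@(1,2)
Op 4: place WB@(0,2)
Op 5: place WQ@(2,1)
Op 6: remove (0,3)
Op 7: place BR@(4,2)
Op 8: place BQ@(4,4)
Op 9: remove (2,1)
Per-piece attacks for W:
  WB@(0,2): attacks (1,3) (2,4) (1,1) (2,0)
  WK@(1,2): attacks (1,3) (1,1) (2,2) (0,2) (2,3) (2,1) (0,3) (0,1)
W attacks (1,2): no

Answer: no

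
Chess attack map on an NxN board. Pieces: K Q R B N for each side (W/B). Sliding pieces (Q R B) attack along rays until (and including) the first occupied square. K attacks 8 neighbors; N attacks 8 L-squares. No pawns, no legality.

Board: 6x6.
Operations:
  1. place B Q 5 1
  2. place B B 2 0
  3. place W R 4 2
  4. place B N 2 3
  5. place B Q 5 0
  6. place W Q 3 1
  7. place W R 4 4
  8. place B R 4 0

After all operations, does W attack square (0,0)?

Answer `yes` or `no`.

Answer: no

Derivation:
Op 1: place BQ@(5,1)
Op 2: place BB@(2,0)
Op 3: place WR@(4,2)
Op 4: place BN@(2,3)
Op 5: place BQ@(5,0)
Op 6: place WQ@(3,1)
Op 7: place WR@(4,4)
Op 8: place BR@(4,0)
Per-piece attacks for W:
  WQ@(3,1): attacks (3,2) (3,3) (3,4) (3,5) (3,0) (4,1) (5,1) (2,1) (1,1) (0,1) (4,2) (4,0) (2,2) (1,3) (0,4) (2,0) [ray(1,0) blocked at (5,1); ray(1,1) blocked at (4,2); ray(1,-1) blocked at (4,0); ray(-1,-1) blocked at (2,0)]
  WR@(4,2): attacks (4,3) (4,4) (4,1) (4,0) (5,2) (3,2) (2,2) (1,2) (0,2) [ray(0,1) blocked at (4,4); ray(0,-1) blocked at (4,0)]
  WR@(4,4): attacks (4,5) (4,3) (4,2) (5,4) (3,4) (2,4) (1,4) (0,4) [ray(0,-1) blocked at (4,2)]
W attacks (0,0): no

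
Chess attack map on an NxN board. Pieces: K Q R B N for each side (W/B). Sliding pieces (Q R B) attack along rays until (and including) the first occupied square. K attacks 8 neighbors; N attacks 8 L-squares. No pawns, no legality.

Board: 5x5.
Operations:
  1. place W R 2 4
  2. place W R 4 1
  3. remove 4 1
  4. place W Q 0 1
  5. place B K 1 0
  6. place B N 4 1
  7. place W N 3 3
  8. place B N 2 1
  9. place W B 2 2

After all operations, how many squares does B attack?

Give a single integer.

Answer: 11

Derivation:
Op 1: place WR@(2,4)
Op 2: place WR@(4,1)
Op 3: remove (4,1)
Op 4: place WQ@(0,1)
Op 5: place BK@(1,0)
Op 6: place BN@(4,1)
Op 7: place WN@(3,3)
Op 8: place BN@(2,1)
Op 9: place WB@(2,2)
Per-piece attacks for B:
  BK@(1,0): attacks (1,1) (2,0) (0,0) (2,1) (0,1)
  BN@(2,1): attacks (3,3) (4,2) (1,3) (0,2) (4,0) (0,0)
  BN@(4,1): attacks (3,3) (2,2) (2,0)
Union (11 distinct): (0,0) (0,1) (0,2) (1,1) (1,3) (2,0) (2,1) (2,2) (3,3) (4,0) (4,2)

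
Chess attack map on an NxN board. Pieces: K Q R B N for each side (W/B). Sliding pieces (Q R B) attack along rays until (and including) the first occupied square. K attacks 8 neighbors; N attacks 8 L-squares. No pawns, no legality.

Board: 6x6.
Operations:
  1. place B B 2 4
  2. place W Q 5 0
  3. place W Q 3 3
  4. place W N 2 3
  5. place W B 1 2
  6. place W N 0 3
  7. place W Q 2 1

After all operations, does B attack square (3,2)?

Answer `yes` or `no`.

Answer: no

Derivation:
Op 1: place BB@(2,4)
Op 2: place WQ@(5,0)
Op 3: place WQ@(3,3)
Op 4: place WN@(2,3)
Op 5: place WB@(1,2)
Op 6: place WN@(0,3)
Op 7: place WQ@(2,1)
Per-piece attacks for B:
  BB@(2,4): attacks (3,5) (3,3) (1,5) (1,3) (0,2) [ray(1,-1) blocked at (3,3)]
B attacks (3,2): no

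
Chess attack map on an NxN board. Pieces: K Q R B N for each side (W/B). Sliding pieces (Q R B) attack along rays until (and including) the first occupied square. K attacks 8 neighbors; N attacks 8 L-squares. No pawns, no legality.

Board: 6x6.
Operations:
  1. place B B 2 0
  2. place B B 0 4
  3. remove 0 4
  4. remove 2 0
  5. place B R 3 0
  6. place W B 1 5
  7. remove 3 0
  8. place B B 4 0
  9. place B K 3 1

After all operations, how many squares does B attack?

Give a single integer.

Op 1: place BB@(2,0)
Op 2: place BB@(0,4)
Op 3: remove (0,4)
Op 4: remove (2,0)
Op 5: place BR@(3,0)
Op 6: place WB@(1,5)
Op 7: remove (3,0)
Op 8: place BB@(4,0)
Op 9: place BK@(3,1)
Per-piece attacks for B:
  BK@(3,1): attacks (3,2) (3,0) (4,1) (2,1) (4,2) (4,0) (2,2) (2,0)
  BB@(4,0): attacks (5,1) (3,1) [ray(-1,1) blocked at (3,1)]
Union (10 distinct): (2,0) (2,1) (2,2) (3,0) (3,1) (3,2) (4,0) (4,1) (4,2) (5,1)

Answer: 10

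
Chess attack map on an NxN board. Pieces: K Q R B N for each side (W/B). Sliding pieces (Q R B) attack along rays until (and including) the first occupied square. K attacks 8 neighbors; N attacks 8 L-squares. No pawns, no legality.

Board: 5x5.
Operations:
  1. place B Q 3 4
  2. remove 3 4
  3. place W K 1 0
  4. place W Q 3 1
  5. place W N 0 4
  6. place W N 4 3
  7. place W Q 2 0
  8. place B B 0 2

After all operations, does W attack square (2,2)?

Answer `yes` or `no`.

Answer: yes

Derivation:
Op 1: place BQ@(3,4)
Op 2: remove (3,4)
Op 3: place WK@(1,0)
Op 4: place WQ@(3,1)
Op 5: place WN@(0,4)
Op 6: place WN@(4,3)
Op 7: place WQ@(2,0)
Op 8: place BB@(0,2)
Per-piece attacks for W:
  WN@(0,4): attacks (1,2) (2,3)
  WK@(1,0): attacks (1,1) (2,0) (0,0) (2,1) (0,1)
  WQ@(2,0): attacks (2,1) (2,2) (2,3) (2,4) (3,0) (4,0) (1,0) (3,1) (1,1) (0,2) [ray(-1,0) blocked at (1,0); ray(1,1) blocked at (3,1); ray(-1,1) blocked at (0,2)]
  WQ@(3,1): attacks (3,2) (3,3) (3,4) (3,0) (4,1) (2,1) (1,1) (0,1) (4,2) (4,0) (2,2) (1,3) (0,4) (2,0) [ray(-1,1) blocked at (0,4); ray(-1,-1) blocked at (2,0)]
  WN@(4,3): attacks (2,4) (3,1) (2,2)
W attacks (2,2): yes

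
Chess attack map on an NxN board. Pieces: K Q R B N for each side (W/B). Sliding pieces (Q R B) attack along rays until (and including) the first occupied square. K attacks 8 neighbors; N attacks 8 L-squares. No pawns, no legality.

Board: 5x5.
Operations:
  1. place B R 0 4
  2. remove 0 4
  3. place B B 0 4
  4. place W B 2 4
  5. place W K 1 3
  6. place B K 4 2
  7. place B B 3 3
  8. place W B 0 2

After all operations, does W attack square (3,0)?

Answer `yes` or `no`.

Answer: no

Derivation:
Op 1: place BR@(0,4)
Op 2: remove (0,4)
Op 3: place BB@(0,4)
Op 4: place WB@(2,4)
Op 5: place WK@(1,3)
Op 6: place BK@(4,2)
Op 7: place BB@(3,3)
Op 8: place WB@(0,2)
Per-piece attacks for W:
  WB@(0,2): attacks (1,3) (1,1) (2,0) [ray(1,1) blocked at (1,3)]
  WK@(1,3): attacks (1,4) (1,2) (2,3) (0,3) (2,4) (2,2) (0,4) (0,2)
  WB@(2,4): attacks (3,3) (1,3) [ray(1,-1) blocked at (3,3); ray(-1,-1) blocked at (1,3)]
W attacks (3,0): no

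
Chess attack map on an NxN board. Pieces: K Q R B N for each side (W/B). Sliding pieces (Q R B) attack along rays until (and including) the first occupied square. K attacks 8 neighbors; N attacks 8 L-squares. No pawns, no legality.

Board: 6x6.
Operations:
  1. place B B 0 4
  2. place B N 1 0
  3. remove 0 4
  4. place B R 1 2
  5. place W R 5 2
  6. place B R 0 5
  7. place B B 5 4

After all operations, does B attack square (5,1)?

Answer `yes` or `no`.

Op 1: place BB@(0,4)
Op 2: place BN@(1,0)
Op 3: remove (0,4)
Op 4: place BR@(1,2)
Op 5: place WR@(5,2)
Op 6: place BR@(0,5)
Op 7: place BB@(5,4)
Per-piece attacks for B:
  BR@(0,5): attacks (0,4) (0,3) (0,2) (0,1) (0,0) (1,5) (2,5) (3,5) (4,5) (5,5)
  BN@(1,0): attacks (2,2) (3,1) (0,2)
  BR@(1,2): attacks (1,3) (1,4) (1,5) (1,1) (1,0) (2,2) (3,2) (4,2) (5,2) (0,2) [ray(0,-1) blocked at (1,0); ray(1,0) blocked at (5,2)]
  BB@(5,4): attacks (4,5) (4,3) (3,2) (2,1) (1,0) [ray(-1,-1) blocked at (1,0)]
B attacks (5,1): no

Answer: no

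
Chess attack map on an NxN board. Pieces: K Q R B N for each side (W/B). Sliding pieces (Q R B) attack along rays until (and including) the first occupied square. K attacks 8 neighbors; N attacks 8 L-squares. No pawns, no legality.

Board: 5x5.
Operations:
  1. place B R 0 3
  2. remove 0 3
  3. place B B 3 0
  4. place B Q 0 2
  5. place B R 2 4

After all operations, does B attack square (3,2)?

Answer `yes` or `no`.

Op 1: place BR@(0,3)
Op 2: remove (0,3)
Op 3: place BB@(3,0)
Op 4: place BQ@(0,2)
Op 5: place BR@(2,4)
Per-piece attacks for B:
  BQ@(0,2): attacks (0,3) (0,4) (0,1) (0,0) (1,2) (2,2) (3,2) (4,2) (1,3) (2,4) (1,1) (2,0) [ray(1,1) blocked at (2,4)]
  BR@(2,4): attacks (2,3) (2,2) (2,1) (2,0) (3,4) (4,4) (1,4) (0,4)
  BB@(3,0): attacks (4,1) (2,1) (1,2) (0,3)
B attacks (3,2): yes

Answer: yes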